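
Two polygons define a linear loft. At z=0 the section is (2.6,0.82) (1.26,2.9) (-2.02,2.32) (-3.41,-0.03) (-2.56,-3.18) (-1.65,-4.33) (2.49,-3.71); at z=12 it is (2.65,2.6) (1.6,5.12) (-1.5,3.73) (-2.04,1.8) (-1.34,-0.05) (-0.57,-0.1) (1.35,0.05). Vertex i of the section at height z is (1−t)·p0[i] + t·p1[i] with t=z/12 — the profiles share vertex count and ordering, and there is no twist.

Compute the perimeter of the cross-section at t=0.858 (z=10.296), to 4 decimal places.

Cross-section at t=0.858: each vertex is (1-t)·p0[i] + t·p1[i].
  v1: (1-0.858)·(2.6,0.82) + 0.858·(2.65,2.6) = (2.6429,2.3472)
  v2: (1-0.858)·(1.26,2.9) + 0.858·(1.6,5.12) = (1.5517,4.8048)
  v3: (1-0.858)·(-2.02,2.32) + 0.858·(-1.5,3.73) = (-1.5738,3.5298)
  v4: (1-0.858)·(-3.41,-0.03) + 0.858·(-2.04,1.8) = (-2.2345,1.5401)
  v5: (1-0.858)·(-2.56,-3.18) + 0.858·(-1.34,-0.05) = (-1.5132,-0.4945)
  v6: (1-0.858)·(-1.65,-4.33) + 0.858·(-0.57,-0.1) = (-0.7234,-0.7007)
  v7: (1-0.858)·(2.49,-3.71) + 0.858·(1.35,0.05) = (1.5119,-0.4839)
Perimeter = Σ |v_{i+1} − v_i|:
  edge 1→2: √(-1.0912² + 2.4575²) = 2.6889 (running 2.6889)
  edge 2→3: √(-3.1256² + -1.2750²) = 3.3756 (running 6.0645)
  edge 3→4: √(-0.6607² + -1.9896²) = 2.0965 (running 8.1610)
  edge 4→5: √(0.7213² + -2.0346²) = 2.1587 (running 10.3196)
  edge 5→6: √(0.7899² + -0.2062²) = 0.8164 (running 11.1360)
  edge 6→7: √(2.2352² + 0.2167²) = 2.2457 (running 13.3817)
  edge 7→1: √(1.1310² + 2.8312²) = 3.0487 (running 16.4304)
Perimeter = 16.4304

Perimeter at t=0.858: 16.4304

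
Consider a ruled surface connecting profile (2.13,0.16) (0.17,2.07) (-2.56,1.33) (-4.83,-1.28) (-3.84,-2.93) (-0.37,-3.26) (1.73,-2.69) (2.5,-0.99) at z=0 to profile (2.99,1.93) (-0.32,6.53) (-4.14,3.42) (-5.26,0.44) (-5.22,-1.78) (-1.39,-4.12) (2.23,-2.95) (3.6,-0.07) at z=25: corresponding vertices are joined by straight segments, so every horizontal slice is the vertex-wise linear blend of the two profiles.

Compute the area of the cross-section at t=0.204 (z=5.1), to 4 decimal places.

Cross-section at t=0.204: each vertex is (1-t)·p0[i] + t·p1[i].
  v1: (1-0.204)·(2.13,0.16) + 0.204·(2.99,1.93) = (2.3054,0.5211)
  v2: (1-0.204)·(0.17,2.07) + 0.204·(-0.32,6.53) = (0.0700,2.9798)
  v3: (1-0.204)·(-2.56,1.33) + 0.204·(-4.14,3.42) = (-2.8823,1.7564)
  v4: (1-0.204)·(-4.83,-1.28) + 0.204·(-5.26,0.44) = (-4.9177,-0.9291)
  v5: (1-0.204)·(-3.84,-2.93) + 0.204·(-5.22,-1.78) = (-4.1215,-2.6954)
  v6: (1-0.204)·(-0.37,-3.26) + 0.204·(-1.39,-4.12) = (-0.5781,-3.4354)
  v7: (1-0.204)·(1.73,-2.69) + 0.204·(2.23,-2.95) = (1.8320,-2.7430)
  v8: (1-0.204)·(2.5,-0.99) + 0.204·(3.6,-0.07) = (2.7244,-0.8023)
Shoelace sum Σ(x_i·y_{i+1} − x_{i+1}·y_i):
  i=1: 2.3054·2.9798 − 0.0700·0.5211 = +6.8333 (running +6.8333)
  i=2: 0.0700·1.7564 − -2.8823·2.9798 = +8.7119 (running +15.5452)
  i=3: -2.8823·-0.9291 − -4.9177·1.7564 = +11.3153 (running +26.8605)
  i=4: -4.9177·-2.6954 − -4.1215·-0.9291 = +9.4258 (running +36.2864)
  i=5: -4.1215·-3.4354 − -0.5781·-2.6954 = +12.6011 (running +48.8874)
  i=6: -0.5781·-2.7430 − 1.8320·-3.4354 = +7.8794 (running +56.7669)
  i=7: 1.8320·-0.8023 − 2.7244·-2.7430 = +6.0033 (running +62.7701)
  i=8: 2.7244·0.5211 − 2.3054·-0.8023 = +3.2693 (running +66.0395)
Area = |Σ|/2 = |66.0395|/2 = 33.0197

Area at t=0.204: 33.0197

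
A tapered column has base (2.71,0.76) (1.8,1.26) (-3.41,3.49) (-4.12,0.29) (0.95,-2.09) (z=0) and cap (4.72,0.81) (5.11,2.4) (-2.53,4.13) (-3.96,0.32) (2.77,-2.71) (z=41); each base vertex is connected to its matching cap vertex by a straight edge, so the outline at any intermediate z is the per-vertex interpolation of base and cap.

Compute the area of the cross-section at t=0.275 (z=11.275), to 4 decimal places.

Cross-section at t=0.275: each vertex is (1-t)·p0[i] + t·p1[i].
  v1: (1-0.275)·(2.71,0.76) + 0.275·(4.72,0.81) = (3.2628,0.7737)
  v2: (1-0.275)·(1.8,1.26) + 0.275·(5.11,2.4) = (2.7103,1.5735)
  v3: (1-0.275)·(-3.41,3.49) + 0.275·(-2.53,4.13) = (-3.1680,3.6660)
  v4: (1-0.275)·(-4.12,0.29) + 0.275·(-3.96,0.32) = (-4.0760,0.2983)
  v5: (1-0.275)·(0.95,-2.09) + 0.275·(2.77,-2.71) = (1.4505,-2.2605)
Shoelace sum Σ(x_i·y_{i+1} − x_{i+1}·y_i):
  i=1: 3.2628·1.5735 − 2.7103·0.7737 = +3.0369 (running +3.0369)
  i=2: 2.7103·3.6660 − -3.1680·1.5735 = +14.9206 (running +17.9575)
  i=3: -3.1680·0.2983 − -4.0760·3.6660 = +13.9978 (running +31.9553)
  i=4: -4.0760·-2.2605 − 1.4505·0.2983 = +8.7812 (running +40.7365)
  i=5: 1.4505·0.7737 − 3.2628·-2.2605 = +8.4978 (running +49.2342)
Area = |Σ|/2 = |49.2342|/2 = 24.6171

Area at t=0.275: 24.6171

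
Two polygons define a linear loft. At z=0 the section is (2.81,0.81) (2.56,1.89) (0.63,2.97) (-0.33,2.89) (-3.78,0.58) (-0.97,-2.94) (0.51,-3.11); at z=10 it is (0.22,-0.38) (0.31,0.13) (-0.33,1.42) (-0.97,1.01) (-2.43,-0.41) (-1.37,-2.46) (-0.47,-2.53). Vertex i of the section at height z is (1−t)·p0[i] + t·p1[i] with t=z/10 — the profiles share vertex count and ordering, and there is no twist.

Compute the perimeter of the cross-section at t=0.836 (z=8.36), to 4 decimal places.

Cross-section at t=0.836: each vertex is (1-t)·p0[i] + t·p1[i].
  v1: (1-0.836)·(2.81,0.81) + 0.836·(0.22,-0.38) = (0.6448,-0.1848)
  v2: (1-0.836)·(2.56,1.89) + 0.836·(0.31,0.13) = (0.6790,0.4186)
  v3: (1-0.836)·(0.63,2.97) + 0.836·(-0.33,1.42) = (-0.1726,1.6742)
  v4: (1-0.836)·(-0.33,2.89) + 0.836·(-0.97,1.01) = (-0.8650,1.3183)
  v5: (1-0.836)·(-3.78,0.58) + 0.836·(-2.43,-0.41) = (-2.6514,-0.2476)
  v6: (1-0.836)·(-0.97,-2.94) + 0.836·(-1.37,-2.46) = (-1.3044,-2.5387)
  v7: (1-0.836)·(0.51,-3.11) + 0.836·(-0.47,-2.53) = (-0.3093,-2.6251)
Perimeter = Σ |v_{i+1} − v_i|:
  edge 1→2: √(0.0342² + 0.6035²) = 0.6045 (running 0.6045)
  edge 2→3: √(-0.8516² + 1.2556²) = 1.5171 (running 2.1215)
  edge 3→4: √(-0.6925² + -0.3559²) = 0.7786 (running 2.9001)
  edge 4→5: √(-1.7864² + -1.5660²) = 2.3756 (running 5.2757)
  edge 5→6: √(1.3470² + -2.2911²) = 2.6577 (running 7.9334)
  edge 6→7: √(0.9951² + -0.0864²) = 0.9989 (running 8.9323)
  edge 7→1: √(0.9540² + 2.4403²) = 2.6201 (running 11.5524)
Perimeter = 11.5524

Perimeter at t=0.836: 11.5524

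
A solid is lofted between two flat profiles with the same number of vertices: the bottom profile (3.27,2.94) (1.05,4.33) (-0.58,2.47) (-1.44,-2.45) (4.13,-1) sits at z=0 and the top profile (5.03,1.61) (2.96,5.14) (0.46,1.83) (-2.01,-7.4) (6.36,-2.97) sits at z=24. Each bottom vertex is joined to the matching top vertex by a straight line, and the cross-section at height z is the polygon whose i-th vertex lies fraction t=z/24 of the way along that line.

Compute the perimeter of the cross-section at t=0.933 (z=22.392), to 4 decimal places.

Perimeter at t=0.933: 31.1883

Cross-section at t=0.933: each vertex is (1-t)·p0[i] + t·p1[i].
  v1: (1-0.933)·(3.27,2.94) + 0.933·(5.03,1.61) = (4.9121,1.6991)
  v2: (1-0.933)·(1.05,4.33) + 0.933·(2.96,5.14) = (2.8320,5.0857)
  v3: (1-0.933)·(-0.58,2.47) + 0.933·(0.46,1.83) = (0.3903,1.8729)
  v4: (1-0.933)·(-1.44,-2.45) + 0.933·(-2.01,-7.4) = (-1.9718,-7.0684)
  v5: (1-0.933)·(4.13,-1) + 0.933·(6.36,-2.97) = (6.2106,-2.8380)
Perimeter = Σ |v_{i+1} − v_i|:
  edge 1→2: √(-2.0801² + 3.3866²) = 3.9744 (running 3.9744)
  edge 2→3: √(-2.4417² + -3.2128²) = 4.0354 (running 8.0098)
  edge 3→4: √(-2.3621² + -8.9412²) = 9.2480 (running 17.2578)
  edge 4→5: √(8.1824² + 4.2303²) = 9.2113 (running 26.4690)
  edge 5→1: √(-1.2985² + 4.5371²) = 4.7193 (running 31.1883)
Perimeter = 31.1883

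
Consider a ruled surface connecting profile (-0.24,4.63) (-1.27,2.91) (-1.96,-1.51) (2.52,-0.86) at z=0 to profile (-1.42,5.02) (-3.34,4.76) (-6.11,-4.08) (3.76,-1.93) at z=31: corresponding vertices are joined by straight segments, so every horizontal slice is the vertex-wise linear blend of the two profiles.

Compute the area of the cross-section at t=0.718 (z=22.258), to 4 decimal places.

Cross-section at t=0.718: each vertex is (1-t)·p0[i] + t·p1[i].
  v1: (1-0.718)·(-0.24,4.63) + 0.718·(-1.42,5.02) = (-1.0872,4.9100)
  v2: (1-0.718)·(-1.27,2.91) + 0.718·(-3.34,4.76) = (-2.7563,4.2383)
  v3: (1-0.718)·(-1.96,-1.51) + 0.718·(-6.11,-4.08) = (-4.9397,-3.3553)
  v4: (1-0.718)·(2.52,-0.86) + 0.718·(3.76,-1.93) = (3.4103,-1.6283)
Shoelace sum Σ(x_i·y_{i+1} − x_{i+1}·y_i):
  i=1: -1.0872·4.2383 − -2.7563·4.9100 = +8.9252 (running +8.9252)
  i=2: -2.7563·-3.3553 − -4.9397·4.2383 = +30.1839 (running +39.1091)
  i=3: -4.9397·-1.6283 − 3.4103·-3.3553 = +19.4856 (running +58.5948)
  i=4: 3.4103·4.9100 − -1.0872·-1.6283 = +14.9744 (running +73.5692)
Area = |Σ|/2 = |73.5692|/2 = 36.7846

Area at t=0.718: 36.7846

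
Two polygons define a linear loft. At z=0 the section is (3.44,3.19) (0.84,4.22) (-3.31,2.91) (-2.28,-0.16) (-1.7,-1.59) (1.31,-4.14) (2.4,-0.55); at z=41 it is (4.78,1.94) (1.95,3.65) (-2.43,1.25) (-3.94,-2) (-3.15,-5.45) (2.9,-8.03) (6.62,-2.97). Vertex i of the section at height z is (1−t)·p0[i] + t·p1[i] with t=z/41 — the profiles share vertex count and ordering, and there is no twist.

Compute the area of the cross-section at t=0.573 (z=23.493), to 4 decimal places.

Area at t=0.573: 58.2546

Cross-section at t=0.573: each vertex is (1-t)·p0[i] + t·p1[i].
  v1: (1-0.573)·(3.44,3.19) + 0.573·(4.78,1.94) = (4.2078,2.4737)
  v2: (1-0.573)·(0.84,4.22) + 0.573·(1.95,3.65) = (1.4760,3.8934)
  v3: (1-0.573)·(-3.31,2.91) + 0.573·(-2.43,1.25) = (-2.8058,1.9588)
  v4: (1-0.573)·(-2.28,-0.16) + 0.573·(-3.94,-2) = (-3.2312,-1.2143)
  v5: (1-0.573)·(-1.7,-1.59) + 0.573·(-3.15,-5.45) = (-2.5309,-3.8018)
  v6: (1-0.573)·(1.31,-4.14) + 0.573·(2.9,-8.03) = (2.2211,-6.3690)
  v7: (1-0.573)·(2.4,-0.55) + 0.573·(6.62,-2.97) = (4.8181,-1.9367)
Shoelace sum Σ(x_i·y_{i+1} − x_{i+1}·y_i):
  i=1: 4.2078·3.8934 − 1.4760·2.4737 = +12.7314 (running +12.7314)
  i=2: 1.4760·1.9588 − -2.8058·3.8934 = +13.8152 (running +26.5466)
  i=3: -2.8058·-1.2143 − -3.2312·1.9588 = +9.7364 (running +36.2829)
  i=4: -3.2312·-3.8018 − -2.5309·-1.2143 = +9.2110 (running +45.4939)
  i=5: -2.5309·-6.3690 − 2.2211·-3.8018 = +24.5629 (running +70.0568)
  i=6: 2.2211·-1.9367 − 4.8181·-6.3690 = +26.3846 (running +96.4415)
  i=7: 4.8181·2.4737 − 4.2078·-1.9367 = +20.0678 (running +116.5093)
Area = |Σ|/2 = |116.5093|/2 = 58.2546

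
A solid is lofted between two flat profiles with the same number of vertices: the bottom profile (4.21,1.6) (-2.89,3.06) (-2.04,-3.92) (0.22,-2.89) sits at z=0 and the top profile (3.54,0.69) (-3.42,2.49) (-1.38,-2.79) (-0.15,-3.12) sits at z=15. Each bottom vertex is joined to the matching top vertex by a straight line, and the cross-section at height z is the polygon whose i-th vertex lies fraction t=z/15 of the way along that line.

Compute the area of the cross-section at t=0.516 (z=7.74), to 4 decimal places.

Cross-section at t=0.516: each vertex is (1-t)·p0[i] + t·p1[i].
  v1: (1-0.516)·(4.21,1.6) + 0.516·(3.54,0.69) = (3.8643,1.1304)
  v2: (1-0.516)·(-2.89,3.06) + 0.516·(-3.42,2.49) = (-3.1635,2.7659)
  v3: (1-0.516)·(-2.04,-3.92) + 0.516·(-1.38,-2.79) = (-1.6994,-3.3369)
  v4: (1-0.516)·(0.22,-2.89) + 0.516·(-0.15,-3.12) = (0.0291,-3.0087)
Shoelace sum Σ(x_i·y_{i+1} − x_{i+1}·y_i):
  i=1: 3.8643·2.7659 − -3.1635·1.1304 = +14.2643 (running +14.2643)
  i=2: -3.1635·-3.3369 − -1.6994·2.7659 = +15.2567 (running +29.5210)
  i=3: -1.6994·-3.0087 − 0.0291·-3.3369 = +5.2101 (running +34.7311)
  i=4: 0.0291·1.1304 − 3.8643·-3.0087 = +11.6593 (running +46.3903)
Area = |Σ|/2 = |46.3903|/2 = 23.1952

Area at t=0.516: 23.1952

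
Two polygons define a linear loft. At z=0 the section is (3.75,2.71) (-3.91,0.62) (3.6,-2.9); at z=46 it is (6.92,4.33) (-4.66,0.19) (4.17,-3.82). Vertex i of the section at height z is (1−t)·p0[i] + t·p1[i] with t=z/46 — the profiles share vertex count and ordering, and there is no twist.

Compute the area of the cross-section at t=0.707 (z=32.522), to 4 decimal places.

Area at t=0.707: 35.1080

Cross-section at t=0.707: each vertex is (1-t)·p0[i] + t·p1[i].
  v1: (1-0.707)·(3.75,2.71) + 0.707·(6.92,4.33) = (5.9912,3.8553)
  v2: (1-0.707)·(-3.91,0.62) + 0.707·(-4.66,0.19) = (-4.4403,0.3160)
  v3: (1-0.707)·(3.6,-2.9) + 0.707·(4.17,-3.82) = (4.0030,-3.5504)
Shoelace sum Σ(x_i·y_{i+1} − x_{i+1}·y_i):
  i=1: 5.9912·0.3160 − -4.4403·3.8553 = +19.0118 (running +19.0118)
  i=2: -4.4403·-3.5504 − 4.0030·0.3160 = +14.4999 (running +33.5118)
  i=3: 4.0030·3.8553 − 5.9912·-3.5504 = +36.7042 (running +70.2160)
Area = |Σ|/2 = |70.2160|/2 = 35.1080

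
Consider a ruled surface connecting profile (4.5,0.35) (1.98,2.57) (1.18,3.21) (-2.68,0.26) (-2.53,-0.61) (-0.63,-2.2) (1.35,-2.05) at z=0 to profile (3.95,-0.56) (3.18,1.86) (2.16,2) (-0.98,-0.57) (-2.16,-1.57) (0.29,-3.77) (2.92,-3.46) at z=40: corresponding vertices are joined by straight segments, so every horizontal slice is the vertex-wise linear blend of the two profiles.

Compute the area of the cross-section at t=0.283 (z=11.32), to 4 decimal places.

Area at t=0.283: 22.0805

Cross-section at t=0.283: each vertex is (1-t)·p0[i] + t·p1[i].
  v1: (1-0.283)·(4.5,0.35) + 0.283·(3.95,-0.56) = (4.3444,0.0925)
  v2: (1-0.283)·(1.98,2.57) + 0.283·(3.18,1.86) = (2.3196,2.3691)
  v3: (1-0.283)·(1.18,3.21) + 0.283·(2.16,2) = (1.4573,2.8676)
  v4: (1-0.283)·(-2.68,0.26) + 0.283·(-0.98,-0.57) = (-2.1989,0.0251)
  v5: (1-0.283)·(-2.53,-0.61) + 0.283·(-2.16,-1.57) = (-2.4253,-0.8817)
  v6: (1-0.283)·(-0.63,-2.2) + 0.283·(0.29,-3.77) = (-0.3696,-2.6443)
  v7: (1-0.283)·(1.35,-2.05) + 0.283·(2.92,-3.46) = (1.7943,-2.4490)
Shoelace sum Σ(x_i·y_{i+1} − x_{i+1}·y_i):
  i=1: 4.3444·2.3691 − 2.3196·0.0925 = +10.0776 (running +10.0776)
  i=2: 2.3196·2.8676 − 1.4573·2.3691 = +3.1991 (running +13.2767)
  i=3: 1.4573·0.0251 − -2.1989·2.8676 = +6.3421 (running +19.6187)
  i=4: -2.1989·-0.8817 − -2.4253·0.0251 = +1.9996 (running +21.6184)
  i=5: -2.4253·-2.6443 − -0.3696·-0.8817 = +6.0873 (running +27.7057)
  i=6: -0.3696·-2.4490 − 1.7943·-2.6443 = +5.6500 (running +33.3557)
  i=7: 1.7943·0.0925 − 4.3444·-2.4490 = +10.8054 (running +44.1610)
Area = |Σ|/2 = |44.1610|/2 = 22.0805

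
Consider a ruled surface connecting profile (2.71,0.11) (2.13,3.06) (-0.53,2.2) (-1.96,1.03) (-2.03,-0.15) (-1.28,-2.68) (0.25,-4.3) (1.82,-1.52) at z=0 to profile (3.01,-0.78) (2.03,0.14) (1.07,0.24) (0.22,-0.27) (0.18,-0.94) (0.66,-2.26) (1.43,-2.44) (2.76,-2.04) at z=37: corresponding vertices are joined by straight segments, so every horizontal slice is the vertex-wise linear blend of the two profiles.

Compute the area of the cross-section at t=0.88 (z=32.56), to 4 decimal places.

Cross-section at t=0.88: each vertex is (1-t)·p0[i] + t·p1[i].
  v1: (1-0.88)·(2.71,0.11) + 0.88·(3.01,-0.78) = (2.9740,-0.6732)
  v2: (1-0.88)·(2.13,3.06) + 0.88·(2.03,0.14) = (2.0420,0.4904)
  v3: (1-0.88)·(-0.53,2.2) + 0.88·(1.07,0.24) = (0.8780,0.4752)
  v4: (1-0.88)·(-1.96,1.03) + 0.88·(0.22,-0.27) = (-0.0416,-0.1140)
  v5: (1-0.88)·(-2.03,-0.15) + 0.88·(0.18,-0.94) = (-0.0852,-0.8452)
  v6: (1-0.88)·(-1.28,-2.68) + 0.88·(0.66,-2.26) = (0.4272,-2.3104)
  v7: (1-0.88)·(0.25,-4.3) + 0.88·(1.43,-2.44) = (1.2884,-2.6632)
  v8: (1-0.88)·(1.82,-1.52) + 0.88·(2.76,-2.04) = (2.6472,-1.9776)
Shoelace sum Σ(x_i·y_{i+1} − x_{i+1}·y_i):
  i=1: 2.9740·0.4904 − 2.0420·-0.6732 = +2.8331 (running +2.8331)
  i=2: 2.0420·0.4752 − 0.8780·0.4904 = +0.5398 (running +3.3729)
  i=3: 0.8780·-0.1140 − -0.0416·0.4752 = -0.0803 (running +3.2926)
  i=4: -0.0416·-0.8452 − -0.0852·-0.1140 = +0.0254 (running +3.3180)
  i=5: -0.0852·-2.3104 − 0.4272·-0.8452 = +0.5579 (running +3.8760)
  i=6: 0.4272·-2.6632 − 1.2884·-2.3104 = +1.8390 (running +5.7150)
  i=7: 1.2884·-1.9776 − 2.6472·-2.6632 = +4.5021 (running +10.2170)
  i=8: 2.6472·-0.6732 − 2.9740·-1.9776 = +4.0993 (running +14.3163)
Area = |Σ|/2 = |14.3163|/2 = 7.1582

Area at t=0.88: 7.1582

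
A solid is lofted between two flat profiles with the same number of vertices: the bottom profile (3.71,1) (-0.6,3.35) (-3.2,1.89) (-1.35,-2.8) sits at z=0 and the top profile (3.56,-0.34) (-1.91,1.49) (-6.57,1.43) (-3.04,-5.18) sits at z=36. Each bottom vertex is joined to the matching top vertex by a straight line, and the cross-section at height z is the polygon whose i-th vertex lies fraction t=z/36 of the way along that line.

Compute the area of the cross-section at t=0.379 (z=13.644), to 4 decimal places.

Cross-section at t=0.379: each vertex is (1-t)·p0[i] + t·p1[i].
  v1: (1-0.379)·(3.71,1) + 0.379·(3.56,-0.34) = (3.6532,0.4921)
  v2: (1-0.379)·(-0.6,3.35) + 0.379·(-1.91,1.49) = (-1.0965,2.6451)
  v3: (1-0.379)·(-3.2,1.89) + 0.379·(-6.57,1.43) = (-4.4772,1.7157)
  v4: (1-0.379)·(-1.35,-2.8) + 0.379·(-3.04,-5.18) = (-1.9905,-3.7020)
Shoelace sum Σ(x_i·y_{i+1} − x_{i+1}·y_i):
  i=1: 3.6532·2.6451 − -1.0965·0.4921 = +10.2024 (running +10.2024)
  i=2: -1.0965·1.7157 − -4.4772·2.6451 = +9.9613 (running +20.1638)
  i=3: -4.4772·-3.7020 − -1.9905·1.7157 = +19.9898 (running +40.1536)
  i=4: -1.9905·0.4921 − 3.6532·-3.7020 = +12.5444 (running +52.6980)
Area = |Σ|/2 = |52.6980|/2 = 26.3490

Area at t=0.379: 26.3490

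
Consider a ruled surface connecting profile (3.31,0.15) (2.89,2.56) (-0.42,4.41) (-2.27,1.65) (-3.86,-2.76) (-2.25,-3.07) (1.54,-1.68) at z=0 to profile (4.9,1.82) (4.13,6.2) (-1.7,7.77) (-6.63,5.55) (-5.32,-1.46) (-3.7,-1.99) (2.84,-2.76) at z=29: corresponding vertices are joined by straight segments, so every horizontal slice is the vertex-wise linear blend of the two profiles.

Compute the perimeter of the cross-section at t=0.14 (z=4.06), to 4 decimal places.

Cross-section at t=0.14: each vertex is (1-t)·p0[i] + t·p1[i].
  v1: (1-0.14)·(3.31,0.15) + 0.14·(4.9,1.82) = (3.5326,0.3838)
  v2: (1-0.14)·(2.89,2.56) + 0.14·(4.13,6.2) = (3.0636,3.0696)
  v3: (1-0.14)·(-0.42,4.41) + 0.14·(-1.7,7.77) = (-0.5992,4.8804)
  v4: (1-0.14)·(-2.27,1.65) + 0.14·(-6.63,5.55) = (-2.8804,2.1960)
  v5: (1-0.14)·(-3.86,-2.76) + 0.14·(-5.32,-1.46) = (-4.0644,-2.5780)
  v6: (1-0.14)·(-2.25,-3.07) + 0.14·(-3.7,-1.99) = (-2.4530,-2.9188)
  v7: (1-0.14)·(1.54,-1.68) + 0.14·(2.84,-2.76) = (1.7220,-1.8312)
Perimeter = Σ |v_{i+1} − v_i|:
  edge 1→2: √(-0.4690² + 2.6858²) = 2.7264 (running 2.7264)
  edge 2→3: √(-3.6628² + 1.8108²) = 4.0860 (running 6.8124)
  edge 3→4: √(-2.2812² + -2.6844²) = 3.5228 (running 10.3352)
  edge 4→5: √(-1.1840² + -4.7740²) = 4.9186 (running 15.2538)
  edge 5→6: √(1.6114² + -0.3408²) = 1.6470 (running 16.9008)
  edge 6→7: √(4.1750² + 1.0876²) = 4.3143 (running 21.2152)
  edge 7→1: √(1.8106² + 2.2150²) = 2.8609 (running 24.0760)
Perimeter = 24.0760

Perimeter at t=0.14: 24.0760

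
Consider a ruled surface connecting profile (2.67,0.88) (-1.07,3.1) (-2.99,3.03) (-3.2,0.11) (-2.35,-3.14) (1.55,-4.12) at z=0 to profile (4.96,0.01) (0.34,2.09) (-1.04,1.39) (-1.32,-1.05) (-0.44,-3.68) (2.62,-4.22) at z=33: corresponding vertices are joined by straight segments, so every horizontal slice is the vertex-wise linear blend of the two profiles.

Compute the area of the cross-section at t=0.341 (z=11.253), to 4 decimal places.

Cross-section at t=0.341: each vertex is (1-t)·p0[i] + t·p1[i].
  v1: (1-0.341)·(2.67,0.88) + 0.341·(4.96,0.01) = (3.4509,0.5833)
  v2: (1-0.341)·(-1.07,3.1) + 0.341·(0.34,2.09) = (-0.5892,2.7556)
  v3: (1-0.341)·(-2.99,3.03) + 0.341·(-1.04,1.39) = (-2.3251,2.4708)
  v4: (1-0.341)·(-3.2,0.11) + 0.341·(-1.32,-1.05) = (-2.5589,-0.2856)
  v5: (1-0.341)·(-2.35,-3.14) + 0.341·(-0.44,-3.68) = (-1.6987,-3.3241)
  v6: (1-0.341)·(1.55,-4.12) + 0.341·(2.62,-4.22) = (1.9149,-4.1541)
Shoelace sum Σ(x_i·y_{i+1} − x_{i+1}·y_i):
  i=1: 3.4509·2.7556 − -0.5892·0.5833 = +9.8529 (running +9.8529)
  i=2: -0.5892·2.4708 − -2.3251·2.7556 = +4.9511 (running +14.8041)
  i=3: -2.3251·-0.2856 − -2.5589·2.4708 = +6.9864 (running +21.7905)
  i=4: -2.5589·-3.3241 − -1.6987·-0.2856 = +8.0211 (running +29.8116)
  i=5: -1.6987·-4.1541 − 1.9149·-3.3241 = +13.4218 (running +43.2334)
  i=6: 1.9149·0.5833 − 3.4509·-4.1541 = +15.4523 (running +58.6858)
Area = |Σ|/2 = |58.6858|/2 = 29.3429

Area at t=0.341: 29.3429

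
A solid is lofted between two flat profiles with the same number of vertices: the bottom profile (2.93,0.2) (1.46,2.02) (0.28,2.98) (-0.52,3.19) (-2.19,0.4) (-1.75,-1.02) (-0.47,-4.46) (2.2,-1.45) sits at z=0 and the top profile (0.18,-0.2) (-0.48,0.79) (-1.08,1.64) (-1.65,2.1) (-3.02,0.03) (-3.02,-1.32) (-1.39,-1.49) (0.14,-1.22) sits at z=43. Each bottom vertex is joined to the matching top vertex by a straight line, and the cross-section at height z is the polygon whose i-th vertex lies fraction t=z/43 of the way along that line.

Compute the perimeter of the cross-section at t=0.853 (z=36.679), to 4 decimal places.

Perimeter at t=0.853: 11.8114

Cross-section at t=0.853: each vertex is (1-t)·p0[i] + t·p1[i].
  v1: (1-0.853)·(2.93,0.2) + 0.853·(0.18,-0.2) = (0.5843,-0.1412)
  v2: (1-0.853)·(1.46,2.02) + 0.853·(-0.48,0.79) = (-0.1948,0.9708)
  v3: (1-0.853)·(0.28,2.98) + 0.853·(-1.08,1.64) = (-0.8801,1.8370)
  v4: (1-0.853)·(-0.52,3.19) + 0.853·(-1.65,2.1) = (-1.4839,2.2602)
  v5: (1-0.853)·(-2.19,0.4) + 0.853·(-3.02,0.03) = (-2.8980,0.0844)
  v6: (1-0.853)·(-1.75,-1.02) + 0.853·(-3.02,-1.32) = (-2.8333,-1.2759)
  v7: (1-0.853)·(-0.47,-4.46) + 0.853·(-1.39,-1.49) = (-1.2548,-1.9266)
  v8: (1-0.853)·(2.2,-1.45) + 0.853·(0.14,-1.22) = (0.4428,-1.2538)
Perimeter = Σ |v_{i+1} − v_i|:
  edge 1→2: √(-0.7791² + 1.1120²) = 1.3578 (running 1.3578)
  edge 2→3: √(-0.6853² + 0.8662²) = 1.1045 (running 2.4622)
  edge 3→4: √(-0.6038² + 0.4232²) = 0.7374 (running 3.1996)
  edge 4→5: √(-1.4141² + -2.1758²) = 2.5950 (running 5.7946)
  edge 5→6: √(0.0647² + -1.3603²) = 1.3618 (running 7.1564)
  edge 6→7: √(1.5786² + -0.6507²) = 1.7074 (running 8.8638)
  edge 7→8: √(1.6976² + 0.6728²) = 1.8260 (running 10.6899)
  edge 8→1: √(0.1414² + 1.1126²) = 1.1216 (running 11.8114)
Perimeter = 11.8114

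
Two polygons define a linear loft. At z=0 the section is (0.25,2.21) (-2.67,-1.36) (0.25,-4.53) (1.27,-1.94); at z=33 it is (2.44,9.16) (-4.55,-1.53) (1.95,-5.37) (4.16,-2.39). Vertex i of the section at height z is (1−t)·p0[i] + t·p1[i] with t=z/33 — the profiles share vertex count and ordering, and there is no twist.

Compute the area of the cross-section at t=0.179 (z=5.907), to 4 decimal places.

Cross-section at t=0.179: each vertex is (1-t)·p0[i] + t·p1[i].
  v1: (1-0.179)·(0.25,2.21) + 0.179·(2.44,9.16) = (0.6420,3.4540)
  v2: (1-0.179)·(-2.67,-1.36) + 0.179·(-4.55,-1.53) = (-3.0065,-1.3904)
  v3: (1-0.179)·(0.25,-4.53) + 0.179·(1.95,-5.37) = (0.5543,-4.6804)
  v4: (1-0.179)·(1.27,-1.94) + 0.179·(4.16,-2.39) = (1.7873,-2.0206)
Shoelace sum Σ(x_i·y_{i+1} − x_{i+1}·y_i):
  i=1: 0.6420·-1.3904 − -3.0065·3.4540 = +9.4920 (running +9.4920)
  i=2: -3.0065·-4.6804 − 0.5543·-1.3904 = +14.8423 (running +24.3343)
  i=3: 0.5543·-2.0206 − 1.7873·-4.6804 = +7.2453 (running +31.5796)
  i=4: 1.7873·3.4540 − 0.6420·-2.0206 = +7.4707 (running +39.0502)
Area = |Σ|/2 = |39.0502|/2 = 19.5251

Area at t=0.179: 19.5251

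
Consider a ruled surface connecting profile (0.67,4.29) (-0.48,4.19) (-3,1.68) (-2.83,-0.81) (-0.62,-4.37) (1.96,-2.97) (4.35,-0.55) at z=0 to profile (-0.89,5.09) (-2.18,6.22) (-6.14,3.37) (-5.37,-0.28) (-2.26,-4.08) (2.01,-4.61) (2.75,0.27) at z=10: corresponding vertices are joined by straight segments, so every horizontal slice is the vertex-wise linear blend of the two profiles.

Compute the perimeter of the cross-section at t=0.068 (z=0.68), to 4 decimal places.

Perimeter at t=0.068: 24.1197

Cross-section at t=0.068: each vertex is (1-t)·p0[i] + t·p1[i].
  v1: (1-0.068)·(0.67,4.29) + 0.068·(-0.89,5.09) = (0.5639,4.3444)
  v2: (1-0.068)·(-0.48,4.19) + 0.068·(-2.18,6.22) = (-0.5956,4.3280)
  v3: (1-0.068)·(-3,1.68) + 0.068·(-6.14,3.37) = (-3.2135,1.7949)
  v4: (1-0.068)·(-2.83,-0.81) + 0.068·(-5.37,-0.28) = (-3.0027,-0.7740)
  v5: (1-0.068)·(-0.62,-4.37) + 0.068·(-2.26,-4.08) = (-0.7315,-4.3503)
  v6: (1-0.068)·(1.96,-2.97) + 0.068·(2.01,-4.61) = (1.9634,-3.0815)
  v7: (1-0.068)·(4.35,-0.55) + 0.068·(2.75,0.27) = (4.2412,-0.4942)
Perimeter = Σ |v_{i+1} − v_i|:
  edge 1→2: √(-1.1595² + -0.0164²) = 1.1596 (running 1.1596)
  edge 2→3: √(-2.6179² + -2.5331²) = 3.6428 (running 4.8025)
  edge 3→4: √(0.2108² + -2.5689²) = 2.5775 (running 7.3800)
  edge 4→5: √(2.2712² + -3.5763²) = 4.2366 (running 11.6165)
  edge 5→6: √(2.6949² + 1.2688²) = 2.9786 (running 14.5952)
  edge 6→7: √(2.2778² + 2.5873²) = 3.4471 (running 18.0423)
  edge 7→1: √(-3.6773² + 4.8386²) = 6.0774 (running 24.1197)
Perimeter = 24.1197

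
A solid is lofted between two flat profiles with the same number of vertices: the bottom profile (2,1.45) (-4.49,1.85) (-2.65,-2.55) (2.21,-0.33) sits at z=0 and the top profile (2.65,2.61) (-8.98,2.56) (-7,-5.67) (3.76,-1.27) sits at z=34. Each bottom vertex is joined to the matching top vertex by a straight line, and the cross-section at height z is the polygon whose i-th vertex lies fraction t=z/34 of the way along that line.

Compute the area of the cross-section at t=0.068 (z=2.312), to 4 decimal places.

Cross-section at t=0.068: each vertex is (1-t)·p0[i] + t·p1[i].
  v1: (1-0.068)·(2,1.45) + 0.068·(2.65,2.61) = (2.0442,1.5289)
  v2: (1-0.068)·(-4.49,1.85) + 0.068·(-8.98,2.56) = (-4.7953,1.8983)
  v3: (1-0.068)·(-2.65,-2.55) + 0.068·(-7,-5.67) = (-2.9458,-2.7622)
  v4: (1-0.068)·(2.21,-0.33) + 0.068·(3.76,-1.27) = (2.3154,-0.3939)
Shoelace sum Σ(x_i·y_{i+1} − x_{i+1}·y_i):
  i=1: 2.0442·1.8983 − -4.7953·1.5289 = +11.2119 (running +11.2119)
  i=2: -4.7953·-2.7622 − -2.9458·1.8983 = +18.8374 (running +30.0493)
  i=3: -2.9458·-0.3939 − 2.3154·-2.7622 = +7.5559 (running +37.6052)
  i=4: 2.3154·1.5289 − 2.0442·-0.3939 = +4.3452 (running +41.9505)
Area = |Σ|/2 = |41.9505|/2 = 20.9752

Area at t=0.068: 20.9752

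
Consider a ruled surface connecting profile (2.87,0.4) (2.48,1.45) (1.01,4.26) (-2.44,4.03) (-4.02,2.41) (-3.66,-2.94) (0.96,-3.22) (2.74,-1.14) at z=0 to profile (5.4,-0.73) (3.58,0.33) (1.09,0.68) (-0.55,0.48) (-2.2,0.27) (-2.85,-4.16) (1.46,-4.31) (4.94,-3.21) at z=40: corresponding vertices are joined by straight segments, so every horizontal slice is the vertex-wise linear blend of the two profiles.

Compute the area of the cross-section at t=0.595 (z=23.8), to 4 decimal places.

Area at t=0.595: 36.1682

Cross-section at t=0.595: each vertex is (1-t)·p0[i] + t·p1[i].
  v1: (1-0.595)·(2.87,0.4) + 0.595·(5.4,-0.73) = (4.3754,-0.2723)
  v2: (1-0.595)·(2.48,1.45) + 0.595·(3.58,0.33) = (3.1345,0.7836)
  v3: (1-0.595)·(1.01,4.26) + 0.595·(1.09,0.68) = (1.0576,2.1299)
  v4: (1-0.595)·(-2.44,4.03) + 0.595·(-0.55,0.48) = (-1.3155,1.9178)
  v5: (1-0.595)·(-4.02,2.41) + 0.595·(-2.2,0.27) = (-2.9371,1.1367)
  v6: (1-0.595)·(-3.66,-2.94) + 0.595·(-2.85,-4.16) = (-3.1780,-3.6659)
  v7: (1-0.595)·(0.96,-3.22) + 0.595·(1.46,-4.31) = (1.2575,-3.8685)
  v8: (1-0.595)·(2.74,-1.14) + 0.595·(4.94,-3.21) = (4.0490,-2.3716)
Shoelace sum Σ(x_i·y_{i+1} − x_{i+1}·y_i):
  i=1: 4.3754·0.7836 − 3.1345·-0.2723 = +4.2822 (running +4.2822)
  i=2: 3.1345·2.1299 − 1.0576·0.7836 = +5.8474 (running +10.1296)
  i=3: 1.0576·1.9178 − -1.3155·2.1299 = +4.8300 (running +14.9596)
  i=4: -1.3155·1.1367 − -2.9371·1.9178 = +4.1374 (running +19.0970)
  i=5: -2.9371·-3.6659 − -3.1780·1.1367 = +14.3796 (running +33.4766)
  i=6: -3.1780·-3.8685 − 1.2575·-3.6659 = +16.9043 (running +50.3809)
  i=7: 1.2575·-2.3716 − 4.0490·-3.8685 = +12.6814 (running +63.0623)
  i=8: 4.0490·-0.2723 − 4.3754·-2.3716 = +9.2741 (running +72.3364)
Area = |Σ|/2 = |72.3364|/2 = 36.1682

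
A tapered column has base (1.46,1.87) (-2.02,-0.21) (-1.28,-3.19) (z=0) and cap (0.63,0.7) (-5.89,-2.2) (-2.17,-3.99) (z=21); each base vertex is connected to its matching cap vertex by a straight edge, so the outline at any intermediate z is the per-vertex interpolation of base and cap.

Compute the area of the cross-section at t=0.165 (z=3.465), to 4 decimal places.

Area at t=0.165: 6.9060

Cross-section at t=0.165: each vertex is (1-t)·p0[i] + t·p1[i].
  v1: (1-0.165)·(1.46,1.87) + 0.165·(0.63,0.7) = (1.3230,1.6769)
  v2: (1-0.165)·(-2.02,-0.21) + 0.165·(-5.89,-2.2) = (-2.6585,-0.5383)
  v3: (1-0.165)·(-1.28,-3.19) + 0.165·(-2.17,-3.99) = (-1.4268,-3.3220)
Shoelace sum Σ(x_i·y_{i+1} − x_{i+1}·y_i):
  i=1: 1.3230·-0.5383 − -2.6585·1.6769 = +3.7460 (running +3.7460)
  i=2: -2.6585·-3.3220 − -1.4268·-0.5383 = +8.0636 (running +11.8095)
  i=3: -1.4268·1.6769 − 1.3230·-3.3220 = +2.0024 (running +13.8120)
Area = |Σ|/2 = |13.8120|/2 = 6.9060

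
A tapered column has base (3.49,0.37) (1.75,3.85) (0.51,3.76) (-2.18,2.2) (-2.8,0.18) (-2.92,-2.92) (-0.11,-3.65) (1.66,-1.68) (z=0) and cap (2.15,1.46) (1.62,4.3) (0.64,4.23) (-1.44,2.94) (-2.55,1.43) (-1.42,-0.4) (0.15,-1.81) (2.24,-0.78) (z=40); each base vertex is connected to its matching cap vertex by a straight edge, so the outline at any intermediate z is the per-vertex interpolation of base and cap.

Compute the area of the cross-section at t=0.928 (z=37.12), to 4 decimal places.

Area at t=0.928: 20.3297

Cross-section at t=0.928: each vertex is (1-t)·p0[i] + t·p1[i].
  v1: (1-0.928)·(3.49,0.37) + 0.928·(2.15,1.46) = (2.2465,1.3815)
  v2: (1-0.928)·(1.75,3.85) + 0.928·(1.62,4.3) = (1.6294,4.2676)
  v3: (1-0.928)·(0.51,3.76) + 0.928·(0.64,4.23) = (0.6306,4.1962)
  v4: (1-0.928)·(-2.18,2.2) + 0.928·(-1.44,2.94) = (-1.4933,2.8867)
  v5: (1-0.928)·(-2.8,0.18) + 0.928·(-2.55,1.43) = (-2.5680,1.3400)
  v6: (1-0.928)·(-2.92,-2.92) + 0.928·(-1.42,-0.4) = (-1.5280,-0.5814)
  v7: (1-0.928)·(-0.11,-3.65) + 0.928·(0.15,-1.81) = (0.1313,-1.9425)
  v8: (1-0.928)·(1.66,-1.68) + 0.928·(2.24,-0.78) = (2.1982,-0.8448)
Shoelace sum Σ(x_i·y_{i+1} − x_{i+1}·y_i):
  i=1: 2.2465·4.2676 − 1.6294·1.3815 = +7.3361 (running +7.3361)
  i=2: 1.6294·4.1962 − 0.6306·4.2676 = +4.1457 (running +11.4818)
  i=3: 0.6306·2.8867 − -1.4933·4.1962 = +8.0865 (running +19.5683)
  i=4: -1.4933·1.3400 − -2.5680·2.8867 = +5.4121 (running +24.9804)
  i=5: -2.5680·-0.5814 − -1.5280·1.3400 = +3.5407 (running +28.5211)
  i=6: -1.5280·-1.9425 − 0.1313·-0.5814 = +3.0444 (running +31.5655)
  i=7: 0.1313·-0.8448 − 2.1982·-1.9425 = +4.1591 (running +35.7247)
  i=8: 2.1982·1.3815 − 2.2465·-0.8448 = +4.9347 (running +40.6594)
Area = |Σ|/2 = |40.6594|/2 = 20.3297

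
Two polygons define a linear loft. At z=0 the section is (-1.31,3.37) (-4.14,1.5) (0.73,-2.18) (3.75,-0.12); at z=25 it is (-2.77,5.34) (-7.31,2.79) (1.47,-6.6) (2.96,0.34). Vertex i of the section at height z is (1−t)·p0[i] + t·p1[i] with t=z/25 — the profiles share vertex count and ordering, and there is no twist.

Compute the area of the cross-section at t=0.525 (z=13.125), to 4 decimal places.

Area at t=0.525: 37.4084

Cross-section at t=0.525: each vertex is (1-t)·p0[i] + t·p1[i].
  v1: (1-0.525)·(-1.31,3.37) + 0.525·(-2.77,5.34) = (-2.0765,4.4043)
  v2: (1-0.525)·(-4.14,1.5) + 0.525·(-7.31,2.79) = (-5.8042,2.1772)
  v3: (1-0.525)·(0.73,-2.18) + 0.525·(1.47,-6.6) = (1.1185,-4.5005)
  v4: (1-0.525)·(3.75,-0.12) + 0.525·(2.96,0.34) = (3.3353,0.1215)
Shoelace sum Σ(x_i·y_{i+1} − x_{i+1}·y_i):
  i=1: -2.0765·2.1772 − -5.8042·4.4043 = +21.0423 (running +21.0423)
  i=2: -5.8042·-4.5005 − 1.1185·2.1772 = +23.6868 (running +44.7291)
  i=3: 1.1185·0.1215 − 3.3353·-4.5005 = +15.1462 (running +59.8753)
  i=4: 3.3353·4.4043 − -2.0765·0.1215 = +14.9416 (running +74.8168)
Area = |Σ|/2 = |74.8168|/2 = 37.4084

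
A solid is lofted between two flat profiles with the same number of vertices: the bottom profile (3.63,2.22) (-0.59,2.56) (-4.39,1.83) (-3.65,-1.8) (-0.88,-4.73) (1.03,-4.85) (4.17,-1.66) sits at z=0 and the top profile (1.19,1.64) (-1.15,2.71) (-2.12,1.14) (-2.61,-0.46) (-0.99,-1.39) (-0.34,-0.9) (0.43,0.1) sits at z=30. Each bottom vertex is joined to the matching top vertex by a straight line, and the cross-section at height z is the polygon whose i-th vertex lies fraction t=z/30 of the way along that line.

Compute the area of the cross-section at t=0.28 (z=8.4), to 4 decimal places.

Cross-section at t=0.28: each vertex is (1-t)·p0[i] + t·p1[i].
  v1: (1-0.28)·(3.63,2.22) + 0.28·(1.19,1.64) = (2.9468,2.0576)
  v2: (1-0.28)·(-0.59,2.56) + 0.28·(-1.15,2.71) = (-0.7468,2.6020)
  v3: (1-0.28)·(-4.39,1.83) + 0.28·(-2.12,1.14) = (-3.7544,1.6368)
  v4: (1-0.28)·(-3.65,-1.8) + 0.28·(-2.61,-0.46) = (-3.3588,-1.4248)
  v5: (1-0.28)·(-0.88,-4.73) + 0.28·(-0.99,-1.39) = (-0.9108,-3.7948)
  v6: (1-0.28)·(1.03,-4.85) + 0.28·(-0.34,-0.9) = (0.6464,-3.7440)
  v7: (1-0.28)·(4.17,-1.66) + 0.28·(0.43,0.1) = (3.1228,-1.1672)
Shoelace sum Σ(x_i·y_{i+1} − x_{i+1}·y_i):
  i=1: 2.9468·2.6020 − -0.7468·2.0576 = +9.2042 (running +9.2042)
  i=2: -0.7468·1.6368 − -3.7544·2.6020 = +8.5466 (running +17.7508)
  i=3: -3.7544·-1.4248 − -3.3588·1.6368 = +10.8470 (running +28.5977)
  i=4: -3.3588·-3.7948 − -0.9108·-1.4248 = +11.4483 (running +40.0460)
  i=5: -0.9108·-3.7440 − 0.6464·-3.7948 = +5.8630 (running +45.9090)
  i=6: 0.6464·-1.1672 − 3.1228·-3.7440 = +10.9373 (running +56.8463)
  i=7: 3.1228·2.0576 − 2.9468·-1.1672 = +9.8650 (running +66.7113)
Area = |Σ|/2 = |66.7113|/2 = 33.3556

Area at t=0.28: 33.3556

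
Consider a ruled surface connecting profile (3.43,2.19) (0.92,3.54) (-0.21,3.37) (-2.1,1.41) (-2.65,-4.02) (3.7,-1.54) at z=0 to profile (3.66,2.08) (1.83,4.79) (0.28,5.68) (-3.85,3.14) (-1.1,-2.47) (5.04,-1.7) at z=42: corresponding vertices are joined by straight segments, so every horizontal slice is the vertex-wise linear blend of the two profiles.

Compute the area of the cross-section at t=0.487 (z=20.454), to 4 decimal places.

Cross-section at t=0.487: each vertex is (1-t)·p0[i] + t·p1[i].
  v1: (1-0.487)·(3.43,2.19) + 0.487·(3.66,2.08) = (3.5420,2.1364)
  v2: (1-0.487)·(0.92,3.54) + 0.487·(1.83,4.79) = (1.3632,4.1487)
  v3: (1-0.487)·(-0.21,3.37) + 0.487·(0.28,5.68) = (0.0286,4.4950)
  v4: (1-0.487)·(-2.1,1.41) + 0.487·(-3.85,3.14) = (-2.9523,2.2525)
  v5: (1-0.487)·(-2.65,-4.02) + 0.487·(-1.1,-2.47) = (-1.8952,-3.2651)
  v6: (1-0.487)·(3.7,-1.54) + 0.487·(5.04,-1.7) = (4.3526,-1.6179)
Shoelace sum Σ(x_i·y_{i+1} − x_{i+1}·y_i):
  i=1: 3.5420·4.1487 − 1.3632·2.1364 = +11.7826 (running +11.7826)
  i=2: 1.3632·4.4950 − 0.0286·4.1487 = +6.0086 (running +17.7912)
  i=3: 0.0286·2.2525 − -2.9523·4.4950 = +13.3348 (running +31.1260)
  i=4: -2.9523·-3.2651 − -1.8952·2.2525 = +13.9084 (running +45.0344)
  i=5: -1.8952·-1.6179 − 4.3526·-3.2651 = +17.2780 (running +62.3124)
  i=6: 4.3526·2.1364 − 3.5420·-1.6179 = +15.0297 (running +77.3421)
Area = |Σ|/2 = |77.3421|/2 = 38.6710

Area at t=0.487: 38.6710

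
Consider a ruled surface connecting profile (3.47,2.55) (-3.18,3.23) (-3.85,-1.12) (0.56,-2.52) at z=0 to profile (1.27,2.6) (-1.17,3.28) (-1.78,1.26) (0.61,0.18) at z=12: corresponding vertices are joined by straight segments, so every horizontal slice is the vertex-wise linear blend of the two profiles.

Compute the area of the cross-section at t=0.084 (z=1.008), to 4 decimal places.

Cross-section at t=0.084: each vertex is (1-t)·p0[i] + t·p1[i].
  v1: (1-0.084)·(3.47,2.55) + 0.084·(1.27,2.6) = (3.2852,2.5542)
  v2: (1-0.084)·(-3.18,3.23) + 0.084·(-1.17,3.28) = (-3.0112,3.2342)
  v3: (1-0.084)·(-3.85,-1.12) + 0.084·(-1.78,1.26) = (-3.6761,-0.9201)
  v4: (1-0.084)·(0.56,-2.52) + 0.084·(0.61,0.18) = (0.5642,-2.2932)
Shoelace sum Σ(x_i·y_{i+1} − x_{i+1}·y_i):
  i=1: 3.2852·3.2342 − -3.0112·2.5542 = +18.3161 (running +18.3161)
  i=2: -3.0112·-0.9201 − -3.6761·3.2342 = +14.6598 (running +32.9759)
  i=3: -3.6761·-2.2932 − 0.5642·-0.9201 = +8.9492 (running +41.9251)
  i=4: 0.5642·2.5542 − 3.2852·-2.2932 = +8.9747 (running +50.8998)
Area = |Σ|/2 = |50.8998|/2 = 25.4499

Area at t=0.084: 25.4499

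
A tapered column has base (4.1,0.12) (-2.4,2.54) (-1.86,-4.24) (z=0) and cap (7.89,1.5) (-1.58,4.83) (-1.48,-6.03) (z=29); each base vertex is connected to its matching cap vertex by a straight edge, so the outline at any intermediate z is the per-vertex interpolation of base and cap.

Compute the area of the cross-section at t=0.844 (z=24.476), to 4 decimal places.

Cross-section at t=0.844: each vertex is (1-t)·p0[i] + t·p1[i].
  v1: (1-0.844)·(4.1,0.12) + 0.844·(7.89,1.5) = (7.2988,1.2847)
  v2: (1-0.844)·(-2.4,2.54) + 0.844·(-1.58,4.83) = (-1.7079,4.4728)
  v3: (1-0.844)·(-1.86,-4.24) + 0.844·(-1.48,-6.03) = (-1.5393,-5.7508)
Shoelace sum Σ(x_i·y_{i+1} − x_{i+1}·y_i):
  i=1: 7.2988·4.4728 − -1.7079·1.2847 = +34.8398 (running +34.8398)
  i=2: -1.7079·-5.7508 − -1.5393·4.4728 = +16.7067 (running +51.5465)
  i=3: -1.5393·1.2847 − 7.2988·-5.7508 = +39.9959 (running +91.5423)
Area = |Σ|/2 = |91.5423|/2 = 45.7712

Area at t=0.844: 45.7712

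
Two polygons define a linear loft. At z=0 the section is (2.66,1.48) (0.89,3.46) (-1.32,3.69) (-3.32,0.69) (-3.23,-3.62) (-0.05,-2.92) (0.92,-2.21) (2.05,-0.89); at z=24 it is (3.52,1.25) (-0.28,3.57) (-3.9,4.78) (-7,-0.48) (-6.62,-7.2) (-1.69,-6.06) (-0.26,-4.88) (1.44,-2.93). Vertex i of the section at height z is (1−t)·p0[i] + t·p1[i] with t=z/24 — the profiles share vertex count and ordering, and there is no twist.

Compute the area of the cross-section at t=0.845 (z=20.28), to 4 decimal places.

Area at t=0.845: 72.0134

Cross-section at t=0.845: each vertex is (1-t)·p0[i] + t·p1[i].
  v1: (1-0.845)·(2.66,1.48) + 0.845·(3.52,1.25) = (3.3867,1.2856)
  v2: (1-0.845)·(0.89,3.46) + 0.845·(-0.28,3.57) = (-0.0986,3.5530)
  v3: (1-0.845)·(-1.32,3.69) + 0.845·(-3.9,4.78) = (-3.5001,4.6111)
  v4: (1-0.845)·(-3.32,0.69) + 0.845·(-7,-0.48) = (-6.4296,-0.2986)
  v5: (1-0.845)·(-3.23,-3.62) + 0.845·(-6.62,-7.2) = (-6.0945,-6.6451)
  v6: (1-0.845)·(-0.05,-2.92) + 0.845·(-1.69,-6.06) = (-1.4358,-5.5733)
  v7: (1-0.845)·(0.92,-2.21) + 0.845·(-0.26,-4.88) = (-0.0771,-4.4661)
  v8: (1-0.845)·(2.05,-0.89) + 0.845·(1.44,-2.93) = (1.5345,-2.6138)
Shoelace sum Σ(x_i·y_{i+1} − x_{i+1}·y_i):
  i=1: 3.3867·3.5530 − -0.0986·1.2856 = +12.1596 (running +12.1596)
  i=2: -0.0986·4.6111 − -3.5001·3.5530 = +11.9808 (running +24.1404)
  i=3: -3.5001·-0.2986 − -6.4296·4.6111 = +30.6925 (running +54.8329)
  i=4: -6.4296·-6.6451 − -6.0945·-0.2986 = +40.9052 (running +95.7381)
  i=5: -6.0945·-5.5733 − -1.4358·-6.6451 = +24.4257 (running +120.1638)
  i=6: -1.4358·-4.4661 − -0.0771·-5.5733 = +5.9828 (running +126.1466)
  i=7: -0.0771·-2.6138 − 1.5345·-4.4661 = +7.0551 (running +133.2017)
  i=8: 1.5345·1.2856 − 3.3867·-2.6138 = +10.8251 (running +144.0267)
Area = |Σ|/2 = |144.0267|/2 = 72.0134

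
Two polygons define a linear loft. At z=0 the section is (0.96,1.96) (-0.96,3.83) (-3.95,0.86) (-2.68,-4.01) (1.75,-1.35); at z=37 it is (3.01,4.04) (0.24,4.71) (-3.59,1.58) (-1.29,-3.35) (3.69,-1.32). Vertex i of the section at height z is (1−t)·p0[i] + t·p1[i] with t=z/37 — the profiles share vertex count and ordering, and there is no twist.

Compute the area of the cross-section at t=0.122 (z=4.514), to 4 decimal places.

Cross-section at t=0.122: each vertex is (1-t)·p0[i] + t·p1[i].
  v1: (1-0.122)·(0.96,1.96) + 0.122·(3.01,4.04) = (1.2101,2.2138)
  v2: (1-0.122)·(-0.96,3.83) + 0.122·(0.24,4.71) = (-0.8136,3.9374)
  v3: (1-0.122)·(-3.95,0.86) + 0.122·(-3.59,1.58) = (-3.9061,0.9478)
  v4: (1-0.122)·(-2.68,-4.01) + 0.122·(-1.29,-3.35) = (-2.5104,-3.9295)
  v5: (1-0.122)·(1.75,-1.35) + 0.122·(3.69,-1.32) = (1.9867,-1.3463)
Shoelace sum Σ(x_i·y_{i+1} − x_{i+1}·y_i):
  i=1: 1.2101·3.9374 − -0.8136·2.2138 = +6.5657 (running +6.5657)
  i=2: -0.8136·0.9478 − -3.9061·3.9374 = +14.6085 (running +21.1742)
  i=3: -3.9061·-3.9295 − -2.5104·0.9478 = +17.7283 (running +38.9025)
  i=4: -2.5104·-1.3463 − 1.9867·-3.9295 = +11.1865 (running +50.0890)
  i=5: 1.9867·2.2138 − 1.2101·-1.3463 = +6.0272 (running +56.1163)
Area = |Σ|/2 = |56.1163|/2 = 28.0581

Area at t=0.122: 28.0581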